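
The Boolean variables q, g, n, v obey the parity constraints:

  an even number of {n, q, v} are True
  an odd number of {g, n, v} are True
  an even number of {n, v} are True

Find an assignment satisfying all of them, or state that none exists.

q=F, g=T, n=T, v=T

{n, q, v}: 2 true → even ✓
{g, n, v}: 3 true → odd ✓
{n, v}: 2 true → even ✓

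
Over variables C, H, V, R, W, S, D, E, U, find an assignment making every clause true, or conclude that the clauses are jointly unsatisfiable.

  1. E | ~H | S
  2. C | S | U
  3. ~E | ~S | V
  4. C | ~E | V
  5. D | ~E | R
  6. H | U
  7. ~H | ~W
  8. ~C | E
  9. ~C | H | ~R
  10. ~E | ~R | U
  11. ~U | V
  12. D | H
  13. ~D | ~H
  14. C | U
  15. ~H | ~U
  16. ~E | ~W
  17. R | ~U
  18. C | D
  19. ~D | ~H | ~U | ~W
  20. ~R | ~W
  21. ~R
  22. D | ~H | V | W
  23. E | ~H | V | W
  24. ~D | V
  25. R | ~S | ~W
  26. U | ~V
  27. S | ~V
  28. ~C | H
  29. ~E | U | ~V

No satisfying assignment exists.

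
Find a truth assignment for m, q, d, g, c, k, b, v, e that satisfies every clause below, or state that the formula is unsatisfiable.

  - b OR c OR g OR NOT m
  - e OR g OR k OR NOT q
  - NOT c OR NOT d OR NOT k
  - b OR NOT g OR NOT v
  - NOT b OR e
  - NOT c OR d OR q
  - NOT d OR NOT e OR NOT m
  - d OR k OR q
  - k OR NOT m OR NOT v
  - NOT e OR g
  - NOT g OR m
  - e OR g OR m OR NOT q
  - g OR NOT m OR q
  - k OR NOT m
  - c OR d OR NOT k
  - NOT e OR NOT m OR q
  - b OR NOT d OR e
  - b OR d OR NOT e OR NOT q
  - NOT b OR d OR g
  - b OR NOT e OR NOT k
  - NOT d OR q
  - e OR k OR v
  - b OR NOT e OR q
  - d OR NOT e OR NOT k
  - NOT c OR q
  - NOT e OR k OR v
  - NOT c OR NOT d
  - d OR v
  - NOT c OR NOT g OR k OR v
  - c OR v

m: True, q: True, d: False, g: False, c: True, k: True, b: False, v: True, e: False

Set m = True.
  then (k OR NOT m) forces k = True.
Set q = True.
Try d = True:
  (NOT c OR NOT d OR NOT k) forces c = False.
  (NOT d OR NOT e OR NOT m) forces e = False.
  (NOT b OR e) forces b = False.
  clause (b OR NOT d OR e) is falsified — backtrack.
So d = False.
  then (c OR d OR NOT k) forces c = True.
  then (d OR NOT e OR NOT k) forces e = False.
  then (d OR v) forces v = True.
  then (NOT b OR e) forces b = False.
  then (b OR NOT g OR NOT v) forces g = False.
All clauses satisfied.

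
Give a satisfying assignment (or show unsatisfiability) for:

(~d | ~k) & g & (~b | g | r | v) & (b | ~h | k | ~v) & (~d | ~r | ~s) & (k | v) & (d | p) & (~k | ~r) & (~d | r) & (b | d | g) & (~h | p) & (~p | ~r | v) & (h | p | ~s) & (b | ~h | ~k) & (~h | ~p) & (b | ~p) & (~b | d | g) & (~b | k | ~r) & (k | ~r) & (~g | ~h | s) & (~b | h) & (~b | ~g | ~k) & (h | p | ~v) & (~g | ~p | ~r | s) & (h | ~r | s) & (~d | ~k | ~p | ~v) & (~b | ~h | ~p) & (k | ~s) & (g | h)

Case r = True:
  (g) forces g = True.
  (~k | ~r) forces k = False.
  Clause (k | ~r) is falsified — contradiction.
Case r = False:
  (g) forces g = True.
  (~d | r) forces d = False.
  (d | p) forces p = True.
  (~h | ~p) forces h = False.
  (b | ~p) forces b = True.
  Clause (~b | h) is falsified — contradiction.
Both cases fail, so the formula is unsatisfiable.

UNSATISFIABLE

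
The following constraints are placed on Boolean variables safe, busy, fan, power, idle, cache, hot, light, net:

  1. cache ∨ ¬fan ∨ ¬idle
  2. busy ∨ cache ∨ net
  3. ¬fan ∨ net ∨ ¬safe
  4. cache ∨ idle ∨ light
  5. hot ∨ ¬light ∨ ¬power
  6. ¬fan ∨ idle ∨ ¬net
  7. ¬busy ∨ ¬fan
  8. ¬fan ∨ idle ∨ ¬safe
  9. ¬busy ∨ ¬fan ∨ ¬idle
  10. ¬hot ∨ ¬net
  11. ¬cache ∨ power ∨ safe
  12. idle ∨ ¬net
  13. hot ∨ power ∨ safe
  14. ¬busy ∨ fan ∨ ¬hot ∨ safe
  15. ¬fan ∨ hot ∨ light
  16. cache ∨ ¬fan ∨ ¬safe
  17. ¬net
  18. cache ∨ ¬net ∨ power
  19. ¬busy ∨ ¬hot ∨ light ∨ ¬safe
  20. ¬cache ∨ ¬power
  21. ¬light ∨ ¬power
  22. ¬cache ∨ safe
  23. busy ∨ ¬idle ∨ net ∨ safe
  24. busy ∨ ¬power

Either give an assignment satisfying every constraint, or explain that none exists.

Unit clause (¬net) forces net = False.
Set safe = True.
  then (¬fan ∨ net ∨ ¬safe) forces fan = False.
Set busy = True.
Set power = False.
Set idle = True.
Set cache = False.
Set hot = True.
  then (¬busy ∨ ¬hot ∨ light ∨ ¬safe) forces light = True.
All clauses satisfied.

safe = True, busy = True, fan = False, power = False, idle = True, cache = False, hot = True, light = True, net = False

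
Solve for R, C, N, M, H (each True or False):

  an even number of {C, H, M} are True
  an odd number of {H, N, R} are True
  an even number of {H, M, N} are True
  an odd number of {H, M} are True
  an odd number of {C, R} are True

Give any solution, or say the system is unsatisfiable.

R = False, C = True, N = True, M = True, H = False

{C, H, M}: 2 true → even ✓
{H, N, R}: 1 true → odd ✓
{H, M, N}: 2 true → even ✓
{H, M}: 1 true → odd ✓
{C, R}: 1 true → odd ✓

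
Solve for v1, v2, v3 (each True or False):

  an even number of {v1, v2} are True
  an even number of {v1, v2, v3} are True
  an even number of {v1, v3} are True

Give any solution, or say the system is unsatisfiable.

v1=F, v2=F, v3=F

{v1, v2}: 0 true → even ✓
{v1, v2, v3}: 0 true → even ✓
{v1, v3}: 0 true → even ✓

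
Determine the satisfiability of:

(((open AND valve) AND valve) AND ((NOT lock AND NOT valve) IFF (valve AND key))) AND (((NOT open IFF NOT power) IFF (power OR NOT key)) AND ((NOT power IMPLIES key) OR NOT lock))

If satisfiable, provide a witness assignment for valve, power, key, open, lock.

valve: True, power: True, key: False, open: True, lock: False

  ((open AND valve) AND valve) AND ((NOT lock AND NOT valve) IFF (valve AND key)) = True
    (open AND valve) AND valve = True
      open AND valve = True
    (NOT lock AND NOT valve) IFF (valve AND key) = True
      NOT lock AND NOT valve = False
        NOT lock = True
        NOT valve = False
      valve AND key = False
  ((NOT open IFF NOT power) IFF (power OR NOT key)) AND ((NOT power IMPLIES key) OR NOT lock) = True
    (NOT open IFF NOT power) IFF (power OR NOT key) = True
      NOT open IFF NOT power = True
        NOT open = False
        NOT power = False
      power OR NOT key = True
        NOT key = True
    (NOT power IMPLIES key) OR NOT lock = True
      NOT power IMPLIES key = True
        NOT power = False
      NOT lock = True
Both conjuncts True, so the formula holds.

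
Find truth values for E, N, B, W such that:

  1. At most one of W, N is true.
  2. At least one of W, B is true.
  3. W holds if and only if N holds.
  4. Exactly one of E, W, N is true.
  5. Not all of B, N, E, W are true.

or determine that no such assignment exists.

E = True; N = False; B = True; W = False

  (1) {W, N}: 0 true — at most one ✓
  (2) {W, B}: 1 true — at least one ✓
  (3) W=F, N=F — same ✓
  (4) {E, W, N}: 1 true — exactly one ✓
  (5) {B, N, E, W}: 2/4 true — not all ✓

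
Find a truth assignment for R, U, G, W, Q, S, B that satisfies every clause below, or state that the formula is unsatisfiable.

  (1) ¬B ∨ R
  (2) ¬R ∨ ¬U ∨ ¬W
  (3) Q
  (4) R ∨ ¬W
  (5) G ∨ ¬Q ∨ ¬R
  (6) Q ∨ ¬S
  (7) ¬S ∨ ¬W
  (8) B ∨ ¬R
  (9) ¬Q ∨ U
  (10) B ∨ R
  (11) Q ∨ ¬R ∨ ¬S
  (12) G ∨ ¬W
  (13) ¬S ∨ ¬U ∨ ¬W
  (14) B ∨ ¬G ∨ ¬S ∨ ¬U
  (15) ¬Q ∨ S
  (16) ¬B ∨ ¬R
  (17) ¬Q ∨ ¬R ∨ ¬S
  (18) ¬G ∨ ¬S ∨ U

Unsatisfiable

Case B = True:
  (¬B ∨ R) forces R = True.
  Clause (¬B ∨ ¬R) is falsified — contradiction.
Case B = False:
  (Q) forces Q = True.
  (B ∨ ¬R) forces R = False.
  Clause (B ∨ R) is falsified — contradiction.
Both cases fail, so the formula is unsatisfiable.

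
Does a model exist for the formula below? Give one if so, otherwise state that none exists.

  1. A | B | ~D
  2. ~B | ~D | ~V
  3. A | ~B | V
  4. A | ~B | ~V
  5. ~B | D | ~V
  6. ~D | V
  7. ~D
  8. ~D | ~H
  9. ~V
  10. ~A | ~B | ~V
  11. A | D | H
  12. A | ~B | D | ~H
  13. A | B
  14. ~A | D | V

UNSATISFIABLE

Case D = True:
  Clause (~D) is falsified — contradiction.
Case D = False:
  (~V) forces V = False.
  (~A | D | V) forces A = False.
  (A | ~B | V) forces B = False.
  Clause (A | B) is falsified — contradiction.
Both cases fail, so the formula is unsatisfiable.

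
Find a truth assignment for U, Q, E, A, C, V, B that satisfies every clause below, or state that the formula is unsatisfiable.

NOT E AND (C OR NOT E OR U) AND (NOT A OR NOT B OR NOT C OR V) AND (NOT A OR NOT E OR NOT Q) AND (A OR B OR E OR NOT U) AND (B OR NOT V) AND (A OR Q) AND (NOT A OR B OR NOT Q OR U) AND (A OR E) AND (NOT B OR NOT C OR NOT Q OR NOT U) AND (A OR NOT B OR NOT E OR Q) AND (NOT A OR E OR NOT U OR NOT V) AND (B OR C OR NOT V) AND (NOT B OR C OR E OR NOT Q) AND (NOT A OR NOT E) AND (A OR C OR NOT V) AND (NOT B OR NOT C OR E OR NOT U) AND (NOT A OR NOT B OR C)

Unit clause (NOT E) forces E = False.
In (A OR E) only A is left, so A = True.
Set U = True.
  then (NOT A OR E OR NOT U OR NOT V) forces V = False.
Set Q = True.
Set C = False.
  then (NOT B OR C OR E OR NOT Q) forces B = False.
All clauses satisfied.

U = True; Q = True; E = False; A = True; C = False; V = False; B = False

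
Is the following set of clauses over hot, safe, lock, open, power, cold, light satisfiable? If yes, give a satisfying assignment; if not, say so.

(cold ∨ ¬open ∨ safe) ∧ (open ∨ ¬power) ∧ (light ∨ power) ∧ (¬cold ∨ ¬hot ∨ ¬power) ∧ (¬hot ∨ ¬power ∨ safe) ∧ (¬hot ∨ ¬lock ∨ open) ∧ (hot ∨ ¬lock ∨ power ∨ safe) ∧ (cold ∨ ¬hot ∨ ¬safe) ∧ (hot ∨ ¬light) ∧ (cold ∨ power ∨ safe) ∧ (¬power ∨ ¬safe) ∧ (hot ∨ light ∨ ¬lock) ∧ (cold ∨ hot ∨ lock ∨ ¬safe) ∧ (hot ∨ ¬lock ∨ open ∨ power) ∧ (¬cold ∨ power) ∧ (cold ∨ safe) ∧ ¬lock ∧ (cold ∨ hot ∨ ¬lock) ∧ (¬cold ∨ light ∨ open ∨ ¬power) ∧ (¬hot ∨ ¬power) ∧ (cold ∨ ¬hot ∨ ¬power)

Unit clause (¬lock) forces lock = False.
Try hot = True:
  (¬hot ∨ ¬power) forces power = False.
  (light ∨ power) forces light = True.
  (¬cold ∨ power) forces cold = False.
  (cold ∨ ¬hot ∨ ¬safe) forces safe = False.
  clause (cold ∨ power ∨ safe) is falsified — backtrack.
So hot = False.
  then (hot ∨ ¬light) forces light = False.
  then (light ∨ power) forces power = True.
  then (¬power ∨ ¬safe) forces safe = False.
  then (cold ∨ safe) forces cold = True.
  then (¬cold ∨ light ∨ open ∨ ¬power) forces open = True.
All clauses satisfied.

hot=F, safe=F, lock=F, open=T, power=T, cold=T, light=F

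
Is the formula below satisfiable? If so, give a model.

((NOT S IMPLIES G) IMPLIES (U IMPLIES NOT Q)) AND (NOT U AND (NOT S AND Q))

Q = True, S = False, G = False, U = False

  (NOT S IMPLIES G) IMPLIES (U IMPLIES NOT Q) = True
    NOT S IMPLIES G = False
      NOT S = True
    U IMPLIES NOT Q = True
      NOT Q = False
  NOT U AND (NOT S AND Q) = True
    NOT U = True
    NOT S AND Q = True
      NOT S = True
Both conjuncts True, so the formula holds.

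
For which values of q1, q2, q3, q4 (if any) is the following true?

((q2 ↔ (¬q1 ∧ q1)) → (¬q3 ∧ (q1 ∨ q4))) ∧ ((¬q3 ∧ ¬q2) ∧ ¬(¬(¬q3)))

q1 = True, q2 = False, q3 = False, q4 = True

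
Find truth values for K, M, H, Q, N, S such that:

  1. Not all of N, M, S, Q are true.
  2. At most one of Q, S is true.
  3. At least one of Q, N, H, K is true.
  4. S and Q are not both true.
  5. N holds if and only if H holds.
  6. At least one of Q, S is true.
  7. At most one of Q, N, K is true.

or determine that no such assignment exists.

K = True; M = True; H = False; Q = False; N = False; S = True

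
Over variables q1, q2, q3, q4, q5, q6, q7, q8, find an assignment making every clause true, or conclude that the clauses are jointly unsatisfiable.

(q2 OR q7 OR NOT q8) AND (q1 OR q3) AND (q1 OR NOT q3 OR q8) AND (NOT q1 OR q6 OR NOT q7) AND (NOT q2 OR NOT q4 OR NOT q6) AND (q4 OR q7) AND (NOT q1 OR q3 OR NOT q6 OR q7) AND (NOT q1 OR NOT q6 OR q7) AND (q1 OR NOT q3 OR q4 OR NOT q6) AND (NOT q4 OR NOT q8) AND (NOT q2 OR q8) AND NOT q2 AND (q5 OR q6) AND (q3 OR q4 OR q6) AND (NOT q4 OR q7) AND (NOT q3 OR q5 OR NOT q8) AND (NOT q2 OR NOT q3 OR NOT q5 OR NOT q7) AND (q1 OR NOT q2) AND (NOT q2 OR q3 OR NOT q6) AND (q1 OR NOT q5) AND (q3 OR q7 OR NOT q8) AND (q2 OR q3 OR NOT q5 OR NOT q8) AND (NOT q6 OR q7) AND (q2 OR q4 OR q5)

Unit clause (NOT q2) forces q2 = False.
Set q1 = True.
Set q3 = False.
Set q4 = True.
  then (NOT q4 OR NOT q8) forces q8 = False.
  then (NOT q4 OR q7) forces q7 = True.
  then (NOT q1 OR q6 OR NOT q7) forces q6 = True.
Set q5 = True.
All clauses satisfied.

q1=T, q2=F, q3=F, q4=T, q5=T, q6=T, q7=T, q8=F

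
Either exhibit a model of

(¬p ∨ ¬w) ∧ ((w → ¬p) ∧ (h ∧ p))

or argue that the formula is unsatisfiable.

h = True; w = False; p = True

  ¬p ∨ ¬w = True
    ¬p = False
    ¬w = True
  (w → ¬p) ∧ (h ∧ p) = True
    w → ¬p = True
      ¬p = False
    h ∧ p = True
Both conjuncts True, so the formula holds.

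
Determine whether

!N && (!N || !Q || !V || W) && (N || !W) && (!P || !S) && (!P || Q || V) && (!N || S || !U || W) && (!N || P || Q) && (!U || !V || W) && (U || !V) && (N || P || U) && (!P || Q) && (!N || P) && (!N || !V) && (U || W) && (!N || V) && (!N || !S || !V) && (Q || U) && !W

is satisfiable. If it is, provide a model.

Unit clause (!N) forces N = False.
In (N || !W) only !W is left, so W = False.
In (U || W) only U is left, so U = True.
In (!U || !V || W) only !V is left, so V = False.
Set P = True.
  then (!P || !S) forces S = False.
  then (!P || Q || V) forces Q = True.
All clauses satisfied.

P = True, U = True, Q = True, W = False, N = False, V = False, S = False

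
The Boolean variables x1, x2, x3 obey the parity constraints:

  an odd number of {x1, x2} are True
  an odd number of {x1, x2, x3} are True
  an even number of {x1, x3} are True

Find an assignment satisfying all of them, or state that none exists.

x1: False; x2: True; x3: False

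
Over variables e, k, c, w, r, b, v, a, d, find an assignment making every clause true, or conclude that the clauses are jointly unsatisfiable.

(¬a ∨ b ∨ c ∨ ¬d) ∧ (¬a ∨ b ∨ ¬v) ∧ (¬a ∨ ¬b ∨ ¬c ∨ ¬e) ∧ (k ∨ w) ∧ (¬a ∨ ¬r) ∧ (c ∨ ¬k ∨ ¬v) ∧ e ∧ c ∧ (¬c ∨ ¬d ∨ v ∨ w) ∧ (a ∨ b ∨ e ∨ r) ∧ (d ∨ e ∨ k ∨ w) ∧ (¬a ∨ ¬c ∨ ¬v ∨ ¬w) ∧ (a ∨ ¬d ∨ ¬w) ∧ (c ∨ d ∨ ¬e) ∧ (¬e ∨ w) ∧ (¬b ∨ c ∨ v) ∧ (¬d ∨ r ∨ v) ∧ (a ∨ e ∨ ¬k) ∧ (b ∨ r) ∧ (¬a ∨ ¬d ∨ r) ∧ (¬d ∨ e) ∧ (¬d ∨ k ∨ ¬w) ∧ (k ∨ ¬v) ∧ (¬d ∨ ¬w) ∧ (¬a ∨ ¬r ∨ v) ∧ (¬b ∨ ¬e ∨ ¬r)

e=T, k=F, c=T, w=T, r=T, b=F, v=F, a=F, d=F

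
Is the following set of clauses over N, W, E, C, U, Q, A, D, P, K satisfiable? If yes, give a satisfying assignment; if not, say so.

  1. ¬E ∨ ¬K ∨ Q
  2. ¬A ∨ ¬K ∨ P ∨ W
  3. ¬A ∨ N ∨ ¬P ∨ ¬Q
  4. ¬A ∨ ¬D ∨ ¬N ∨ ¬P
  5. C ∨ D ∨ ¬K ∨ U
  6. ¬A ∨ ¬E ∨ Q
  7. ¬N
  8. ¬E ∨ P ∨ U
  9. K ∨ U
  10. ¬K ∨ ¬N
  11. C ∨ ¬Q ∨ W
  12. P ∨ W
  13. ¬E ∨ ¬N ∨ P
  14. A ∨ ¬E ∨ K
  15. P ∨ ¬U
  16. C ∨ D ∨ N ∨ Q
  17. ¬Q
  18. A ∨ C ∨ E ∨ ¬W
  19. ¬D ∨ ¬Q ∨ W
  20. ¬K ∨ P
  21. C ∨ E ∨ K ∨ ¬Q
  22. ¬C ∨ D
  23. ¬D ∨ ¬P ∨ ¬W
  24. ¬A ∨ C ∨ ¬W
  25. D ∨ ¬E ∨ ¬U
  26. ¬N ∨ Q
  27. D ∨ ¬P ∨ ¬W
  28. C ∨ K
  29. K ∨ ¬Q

N = False, W = False, E = False, C = True, U = True, Q = False, A = True, D = True, P = True, K = False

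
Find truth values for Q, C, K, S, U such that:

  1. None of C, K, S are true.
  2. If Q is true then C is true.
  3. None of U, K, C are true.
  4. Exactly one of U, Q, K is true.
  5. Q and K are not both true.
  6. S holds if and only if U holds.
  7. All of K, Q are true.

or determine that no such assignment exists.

No satisfying assignment exists.

Case K = True:
  Constraint (1) is violated (K=T) — contradiction.
Case K = False:
  Constraint (7) is violated (K=F) — contradiction.
Both cases fail — unsatisfiable.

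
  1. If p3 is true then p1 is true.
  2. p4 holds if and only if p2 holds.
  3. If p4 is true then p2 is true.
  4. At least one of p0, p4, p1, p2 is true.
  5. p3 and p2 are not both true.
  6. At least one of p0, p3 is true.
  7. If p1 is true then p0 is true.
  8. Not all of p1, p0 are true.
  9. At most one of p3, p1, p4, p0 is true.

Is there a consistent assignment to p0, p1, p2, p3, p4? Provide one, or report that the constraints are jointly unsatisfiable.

p0 = True; p1 = False; p2 = False; p3 = False; p4 = False

  (1) p3=F ⇒ p1: vacuous ✓
  (2) p4=F, p2=F — same ✓
  (3) p4=F ⇒ p2: vacuous ✓
  (4) {p0, p4, p1, p2}: 1 true — at least one ✓
  (5) p3=F, p2=F — not both ✓
  (6) {p0, p3}: 1 true — at least one ✓
  (7) p1=F ⇒ p0: vacuous ✓
  (8) {p1, p0}: 1/2 true — not all ✓
  (9) {p3, p1, p4, p0}: 1 true — at most one ✓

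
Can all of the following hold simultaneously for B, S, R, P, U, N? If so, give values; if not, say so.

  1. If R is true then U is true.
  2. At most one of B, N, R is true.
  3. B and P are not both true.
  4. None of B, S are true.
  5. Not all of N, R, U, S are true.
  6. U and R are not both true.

B = False; S = False; R = False; P = False; U = False; N = False

  (1) R=F ⇒ U: vacuous ✓
  (2) {B, N, R}: 0 true — at most one ✓
  (3) B=F, P=F — not both ✓
  (4) {B, S}: 0 true — none ✓
  (5) {N, R, U, S}: 0/4 true — not all ✓
  (6) U=F, R=F — not both ✓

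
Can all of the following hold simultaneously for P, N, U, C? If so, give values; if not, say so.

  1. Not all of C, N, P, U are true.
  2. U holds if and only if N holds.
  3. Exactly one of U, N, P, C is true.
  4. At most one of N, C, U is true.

P=T, N=F, U=F, C=F

  (1) {C, N, P, U}: 1/4 true — not all ✓
  (2) U=F, N=F — same ✓
  (3) {U, N, P, C}: 1 true — exactly one ✓
  (4) {N, C, U}: 0 true — at most one ✓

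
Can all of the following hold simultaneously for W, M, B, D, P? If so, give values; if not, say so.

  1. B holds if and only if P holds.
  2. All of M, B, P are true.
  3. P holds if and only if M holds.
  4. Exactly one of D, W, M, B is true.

The formula is unsatisfiable.

Case M = True:
  (2) forces B = True.
  Constraint (4) is violated (M=T, B=T) — contradiction.
Case M = False:
  Constraint (2) is violated (M=F) — contradiction.
Both cases fail — unsatisfiable.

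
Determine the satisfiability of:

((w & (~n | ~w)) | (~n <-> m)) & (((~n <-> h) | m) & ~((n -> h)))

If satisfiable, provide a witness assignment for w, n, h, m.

w: True, n: True, h: False, m: False

  (w & (~n | ~w)) | (~n <-> m) = True
    w & (~n | ~w) = False
      ~n | ~w = False
        ~n = False
        ~w = False
    ~n <-> m = True
      ~n = False
  ((~n <-> h) | m) & ~((n -> h)) = True
    (~n <-> h) | m = True
      ~n <-> h = True
        ~n = False
    ~((n -> h)) = True
      n -> h = False
Both conjuncts True, so the formula holds.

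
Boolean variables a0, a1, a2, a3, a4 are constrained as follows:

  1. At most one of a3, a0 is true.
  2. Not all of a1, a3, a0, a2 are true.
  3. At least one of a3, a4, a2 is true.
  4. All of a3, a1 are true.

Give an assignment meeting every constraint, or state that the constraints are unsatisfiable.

a0 = False; a1 = True; a2 = True; a3 = True; a4 = False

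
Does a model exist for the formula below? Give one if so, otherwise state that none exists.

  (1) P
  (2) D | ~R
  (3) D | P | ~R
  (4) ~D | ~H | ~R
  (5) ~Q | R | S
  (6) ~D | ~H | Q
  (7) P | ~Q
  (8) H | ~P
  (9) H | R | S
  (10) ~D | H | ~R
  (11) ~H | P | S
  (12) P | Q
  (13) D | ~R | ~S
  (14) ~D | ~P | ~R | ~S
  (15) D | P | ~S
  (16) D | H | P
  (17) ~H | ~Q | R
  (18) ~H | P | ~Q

Unit clause (P) forces P = True.
In (H | ~P) only H is left, so H = True.
Set S = True.
Try R = True:
  (D | ~R) forces D = True.
  clause (~D | ~H | ~R) is falsified — backtrack.
So R = False.
  then (~H | ~Q | R) forces Q = False.
  then (~D | ~H | Q) forces D = False.
All clauses satisfied.

H: True, S: True, R: False, Q: False, P: True, D: False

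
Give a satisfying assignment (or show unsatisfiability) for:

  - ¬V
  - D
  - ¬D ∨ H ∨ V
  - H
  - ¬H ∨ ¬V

H = True; D = True; V = False

Unit clause (¬V) forces V = False.
Unit clause (D) forces D = True.
In (¬D ∨ H ∨ V) only H is left, so H = True.
All clauses satisfied.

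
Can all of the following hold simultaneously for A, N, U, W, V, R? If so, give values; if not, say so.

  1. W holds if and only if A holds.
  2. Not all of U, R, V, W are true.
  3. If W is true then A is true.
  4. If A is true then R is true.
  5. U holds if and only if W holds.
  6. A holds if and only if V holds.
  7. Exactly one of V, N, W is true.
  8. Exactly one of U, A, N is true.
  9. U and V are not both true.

A=F, N=T, U=F, W=F, V=F, R=T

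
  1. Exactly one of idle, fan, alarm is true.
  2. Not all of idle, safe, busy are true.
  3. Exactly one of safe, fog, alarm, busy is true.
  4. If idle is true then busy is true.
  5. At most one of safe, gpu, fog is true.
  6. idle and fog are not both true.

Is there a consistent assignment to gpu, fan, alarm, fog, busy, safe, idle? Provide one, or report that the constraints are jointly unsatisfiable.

gpu = False; fan = True; alarm = False; fog = False; busy = True; safe = False; idle = False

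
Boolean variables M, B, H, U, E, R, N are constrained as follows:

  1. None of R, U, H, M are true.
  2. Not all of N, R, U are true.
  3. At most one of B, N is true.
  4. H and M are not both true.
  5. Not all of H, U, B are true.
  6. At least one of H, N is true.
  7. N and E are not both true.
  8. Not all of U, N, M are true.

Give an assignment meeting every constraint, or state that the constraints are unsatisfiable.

M = False, B = False, H = False, U = False, E = False, R = False, N = True

  (1) {R, U, H, M}: 0 true — none ✓
  (2) {N, R, U}: 1/3 true — not all ✓
  (3) {B, N}: 1 true — at most one ✓
  (4) H=F, M=F — not both ✓
  (5) {H, U, B}: 0/3 true — not all ✓
  (6) {H, N}: 1 true — at least one ✓
  (7) N=T, E=F — not both ✓
  (8) {U, N, M}: 1/3 true — not all ✓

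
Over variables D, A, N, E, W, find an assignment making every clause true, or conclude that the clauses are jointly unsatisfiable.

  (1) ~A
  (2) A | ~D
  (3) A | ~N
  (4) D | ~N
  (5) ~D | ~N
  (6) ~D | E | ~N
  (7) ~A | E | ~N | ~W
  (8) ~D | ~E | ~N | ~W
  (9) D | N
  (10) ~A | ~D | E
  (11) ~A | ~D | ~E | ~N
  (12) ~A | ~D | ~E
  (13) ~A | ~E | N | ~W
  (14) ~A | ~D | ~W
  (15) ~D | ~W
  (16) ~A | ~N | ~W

Unsatisfiable — no assignment works.

Case A = True:
  Clause (~A) is falsified — contradiction.
Case A = False:
  (A | ~D) forces D = False.
  (A | ~N) forces N = False.
  Clause (D | N) is falsified — contradiction.
Both cases fail, so the formula is unsatisfiable.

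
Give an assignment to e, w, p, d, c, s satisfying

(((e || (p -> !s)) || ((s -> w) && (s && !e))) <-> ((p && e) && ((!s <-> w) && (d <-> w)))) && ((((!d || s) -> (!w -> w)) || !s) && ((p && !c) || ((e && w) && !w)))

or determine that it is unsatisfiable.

e = True, w = True, p = True, d = True, c = False, s = False

  ((e || (p -> !s)) || ((s -> w) && (s && !e))) <-> ((p && e) && ((!s <-> w) && (d <-> w))) = True
    (e || (p -> !s)) || ((s -> w) && (s && !e)) = True
      e || (p -> !s) = True
        p -> !s = True
          !s = True
      (s -> w) && (s && !e) = False
        s -> w = True
        s && !e = False
          !e = False
    (p && e) && ((!s <-> w) && (d <-> w)) = True
      p && e = True
      (!s <-> w) && (d <-> w) = True
        !s <-> w = True
          !s = True
        d <-> w = True
  (((!d || s) -> (!w -> w)) || !s) && ((p && !c) || ((e && w) && !w)) = True
    ((!d || s) -> (!w -> w)) || !s = True
      (!d || s) -> (!w -> w) = True
        !d || s = False
          !d = False
        !w -> w = True
          !w = False
      !s = True
    (p && !c) || ((e && w) && !w) = True
      p && !c = True
        !c = True
      (e && w) && !w = False
        e && w = True
        !w = False
Both conjuncts True, so the formula holds.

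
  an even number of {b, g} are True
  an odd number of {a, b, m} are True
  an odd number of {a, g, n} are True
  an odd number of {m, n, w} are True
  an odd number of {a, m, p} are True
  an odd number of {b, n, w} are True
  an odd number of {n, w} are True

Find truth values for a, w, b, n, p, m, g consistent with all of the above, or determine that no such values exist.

a: True, w: True, b: False, n: False, p: False, m: False, g: False

{b, g}: 0 true → even ✓
{a, b, m}: 1 true → odd ✓
{a, g, n}: 1 true → odd ✓
{m, n, w}: 1 true → odd ✓
{a, m, p}: 1 true → odd ✓
{b, n, w}: 1 true → odd ✓
{n, w}: 1 true → odd ✓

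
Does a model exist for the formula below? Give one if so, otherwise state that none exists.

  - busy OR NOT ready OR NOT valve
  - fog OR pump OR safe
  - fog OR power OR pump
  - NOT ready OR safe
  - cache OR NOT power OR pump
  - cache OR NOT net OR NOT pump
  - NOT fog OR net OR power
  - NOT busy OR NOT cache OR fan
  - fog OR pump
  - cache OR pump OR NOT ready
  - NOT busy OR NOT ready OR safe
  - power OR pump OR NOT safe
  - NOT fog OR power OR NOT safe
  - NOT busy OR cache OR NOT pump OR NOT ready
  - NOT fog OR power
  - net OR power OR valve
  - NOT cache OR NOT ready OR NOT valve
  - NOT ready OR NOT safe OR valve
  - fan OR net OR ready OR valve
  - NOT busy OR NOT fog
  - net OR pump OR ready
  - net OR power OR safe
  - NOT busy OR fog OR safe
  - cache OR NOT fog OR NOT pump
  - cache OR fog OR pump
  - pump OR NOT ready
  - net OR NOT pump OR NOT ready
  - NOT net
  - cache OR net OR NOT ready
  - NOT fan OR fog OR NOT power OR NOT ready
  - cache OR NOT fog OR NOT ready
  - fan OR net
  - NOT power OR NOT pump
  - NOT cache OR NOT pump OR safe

power: False; fog: False; pump: True; net: False; safe: True; ready: False; fan: True; cache: False; busy: False; valve: True

Unit clause (NOT net) forces net = False.
In (fan OR net) only fan is left, so fan = True.
Set power = False.
  then (NOT fog OR net OR power) forces fog = False.
  then (fog OR pump) forces pump = True.
  then (net OR power OR valve) forces valve = True.
  then (net OR power OR safe) forces safe = True.
  then (net OR NOT pump OR NOT ready) forces ready = False.
Set cache = False.
Set busy = False.
All clauses satisfied.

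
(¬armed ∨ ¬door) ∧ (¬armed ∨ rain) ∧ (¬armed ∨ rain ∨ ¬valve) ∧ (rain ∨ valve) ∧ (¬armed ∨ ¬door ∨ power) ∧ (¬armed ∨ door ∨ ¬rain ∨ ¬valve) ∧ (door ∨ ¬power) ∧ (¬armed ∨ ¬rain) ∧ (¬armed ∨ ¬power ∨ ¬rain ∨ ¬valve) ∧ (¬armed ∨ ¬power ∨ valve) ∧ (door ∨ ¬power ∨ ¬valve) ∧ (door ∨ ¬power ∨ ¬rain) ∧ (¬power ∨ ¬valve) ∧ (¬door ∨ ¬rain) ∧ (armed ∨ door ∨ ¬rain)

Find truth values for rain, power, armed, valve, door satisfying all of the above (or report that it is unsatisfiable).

Set rain = False.
  then (¬armed ∨ rain) forces armed = False.
  then (rain ∨ valve) forces valve = True.
  then (¬power ∨ ¬valve) forces power = False.
Set door = False.
All clauses satisfied.

rain = False, power = False, armed = False, valve = True, door = False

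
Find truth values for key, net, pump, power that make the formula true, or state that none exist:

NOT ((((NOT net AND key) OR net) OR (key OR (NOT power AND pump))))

key = False, net = False, pump = False, power = False

  NOT ((((NOT net AND key) OR net) OR (key OR (NOT power AND pump)))) = True
    ((NOT net AND key) OR net) OR (key OR (NOT power AND pump)) = False
      (NOT net AND key) OR net = False
        NOT net AND key = False
          NOT net = True
      key OR (NOT power AND pump) = False
        NOT power AND pump = False
          NOT power = True
The formula evaluates to True.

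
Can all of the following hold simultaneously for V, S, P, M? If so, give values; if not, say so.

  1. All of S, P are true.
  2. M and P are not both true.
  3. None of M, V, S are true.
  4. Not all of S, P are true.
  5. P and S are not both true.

Case S = True:
  Constraint (3) is violated (S=T) — contradiction.
Case S = False:
  Constraint (1) is violated (S=F) — contradiction.
Both cases fail — unsatisfiable.

Unsatisfiable — no assignment works.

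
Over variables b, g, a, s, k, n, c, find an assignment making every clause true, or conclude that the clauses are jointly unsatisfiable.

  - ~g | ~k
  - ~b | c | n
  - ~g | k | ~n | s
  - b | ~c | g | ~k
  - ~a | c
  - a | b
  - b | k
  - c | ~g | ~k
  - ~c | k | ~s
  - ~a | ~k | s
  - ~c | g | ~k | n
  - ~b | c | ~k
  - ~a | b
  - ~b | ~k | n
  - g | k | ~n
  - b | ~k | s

b=T, g=F, a=T, s=F, k=F, n=F, c=T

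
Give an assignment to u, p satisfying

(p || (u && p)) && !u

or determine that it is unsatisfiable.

u=F; p=T

  p || (u && p) = True
    u && p = False
  !u = True
Both conjuncts True, so the formula holds.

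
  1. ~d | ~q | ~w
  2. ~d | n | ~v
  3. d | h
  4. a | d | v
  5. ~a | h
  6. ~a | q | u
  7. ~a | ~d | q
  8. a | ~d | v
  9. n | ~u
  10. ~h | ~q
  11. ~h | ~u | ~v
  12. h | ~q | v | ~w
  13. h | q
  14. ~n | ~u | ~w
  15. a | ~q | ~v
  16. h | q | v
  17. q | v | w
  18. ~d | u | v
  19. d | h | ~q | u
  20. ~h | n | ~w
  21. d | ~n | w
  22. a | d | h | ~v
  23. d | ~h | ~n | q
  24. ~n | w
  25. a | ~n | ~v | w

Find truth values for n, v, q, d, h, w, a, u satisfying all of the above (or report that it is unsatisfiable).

n = False, v = True, q = False, d = False, h = True, w = False, a = False, u = False

Set n = False.
  then (n | ~u) forces u = False.
Try v = False:
  (~d | u | v) forces d = False.
  (d | h) forces h = True.
  (a | d | v) forces a = True.
  (~a | q | u) forces q = True.
  clause (~h | ~q) is falsified — backtrack.
So v = True.
  then (~d | n | ~v) forces d = False.
  then (d | h) forces h = True.
  then (~h | ~q) forces q = False.
  then (~h | n | ~w) forces w = False.
  then (~a | q | u) forces a = False.
All clauses satisfied.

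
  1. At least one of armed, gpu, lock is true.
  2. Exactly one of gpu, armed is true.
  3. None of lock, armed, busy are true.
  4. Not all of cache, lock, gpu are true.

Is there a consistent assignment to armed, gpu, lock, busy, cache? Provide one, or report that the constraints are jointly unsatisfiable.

armed=F; gpu=T; lock=F; busy=F; cache=F

  (1) {armed, gpu, lock}: 1 true — at least one ✓
  (2) {gpu, armed}: 1 true — exactly one ✓
  (3) {lock, armed, busy}: 0 true — none ✓
  (4) {cache, lock, gpu}: 1/3 true — not all ✓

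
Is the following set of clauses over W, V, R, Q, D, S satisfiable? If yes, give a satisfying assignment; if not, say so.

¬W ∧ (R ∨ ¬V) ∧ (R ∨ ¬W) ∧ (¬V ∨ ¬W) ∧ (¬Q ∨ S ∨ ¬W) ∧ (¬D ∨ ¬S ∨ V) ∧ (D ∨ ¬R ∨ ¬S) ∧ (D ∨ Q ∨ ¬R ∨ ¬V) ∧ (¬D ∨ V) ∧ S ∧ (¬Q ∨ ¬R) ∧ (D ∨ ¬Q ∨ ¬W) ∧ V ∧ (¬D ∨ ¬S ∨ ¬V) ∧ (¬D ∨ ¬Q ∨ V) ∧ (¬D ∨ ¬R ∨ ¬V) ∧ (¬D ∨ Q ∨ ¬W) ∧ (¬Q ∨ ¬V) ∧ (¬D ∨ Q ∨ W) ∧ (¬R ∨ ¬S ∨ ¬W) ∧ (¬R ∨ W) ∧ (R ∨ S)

UNSATISFIABLE

Case V = True:
  (¬W) forces W = False.
  (R ∨ ¬V) forces R = True.
  Clause (¬R ∨ W) is falsified — contradiction.
Case V = False:
  Clause (V) is falsified — contradiction.
Both cases fail, so the formula is unsatisfiable.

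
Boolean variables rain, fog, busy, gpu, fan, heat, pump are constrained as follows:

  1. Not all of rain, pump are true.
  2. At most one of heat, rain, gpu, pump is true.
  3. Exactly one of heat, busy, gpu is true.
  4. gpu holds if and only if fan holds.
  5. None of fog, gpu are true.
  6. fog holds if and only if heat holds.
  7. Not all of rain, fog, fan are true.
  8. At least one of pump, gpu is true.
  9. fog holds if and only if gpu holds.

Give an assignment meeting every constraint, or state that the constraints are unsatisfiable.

rain = False, fog = False, busy = True, gpu = False, fan = False, heat = False, pump = True

  (1) {rain, pump}: 1/2 true — not all ✓
  (2) {heat, rain, gpu, pump}: 1 true — at most one ✓
  (3) {heat, busy, gpu}: 1 true — exactly one ✓
  (4) gpu=F, fan=F — same ✓
  (5) {fog, gpu}: 0 true — none ✓
  (6) fog=F, heat=F — same ✓
  (7) {rain, fog, fan}: 0/3 true — not all ✓
  (8) {pump, gpu}: 1 true — at least one ✓
  (9) fog=F, gpu=F — same ✓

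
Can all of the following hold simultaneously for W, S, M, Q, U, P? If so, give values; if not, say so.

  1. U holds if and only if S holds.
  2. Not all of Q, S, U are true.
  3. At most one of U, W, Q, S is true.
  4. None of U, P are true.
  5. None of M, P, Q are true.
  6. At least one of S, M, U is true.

Unsatisfiable

Case M = True:
  Constraint (5) is violated (M=T) — contradiction.
Case M = False:
  (4) forces U = False.
  (1) with U=F forces S = False.
  Constraint (6) is violated (S=F, M=F, U=F) — contradiction.
Both cases fail — unsatisfiable.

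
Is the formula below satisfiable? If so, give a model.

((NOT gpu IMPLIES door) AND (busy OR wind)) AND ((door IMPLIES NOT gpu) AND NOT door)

busy: True, wind: True, door: False, gpu: True

  (NOT gpu IMPLIES door) AND (busy OR wind) = True
    NOT gpu IMPLIES door = True
      NOT gpu = False
    busy OR wind = True
  (door IMPLIES NOT gpu) AND NOT door = True
    door IMPLIES NOT gpu = True
      NOT gpu = False
    NOT door = True
Both conjuncts True, so the formula holds.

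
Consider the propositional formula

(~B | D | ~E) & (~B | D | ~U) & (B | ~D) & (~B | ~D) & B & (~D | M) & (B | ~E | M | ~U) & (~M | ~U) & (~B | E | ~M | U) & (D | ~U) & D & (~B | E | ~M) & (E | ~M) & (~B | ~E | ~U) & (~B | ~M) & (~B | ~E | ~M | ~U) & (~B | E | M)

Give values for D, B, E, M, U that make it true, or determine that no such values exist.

Case D = True:
  (B | ~D) forces B = True.
  Clause (~B | ~D) is falsified — contradiction.
Case D = False:
  Clause (D) is falsified — contradiction.
Both cases fail, so the formula is unsatisfiable.

Unsatisfiable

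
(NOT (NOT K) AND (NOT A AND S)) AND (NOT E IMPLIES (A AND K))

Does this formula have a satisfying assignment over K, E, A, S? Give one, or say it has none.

K: True, E: True, A: False, S: True

  NOT (NOT K) AND (NOT A AND S) = True
    NOT (NOT K) = True
      NOT K = False
    NOT A AND S = True
      NOT A = True
  NOT E IMPLIES (A AND K) = True
    NOT E = False
    A AND K = False
Both conjuncts True, so the formula holds.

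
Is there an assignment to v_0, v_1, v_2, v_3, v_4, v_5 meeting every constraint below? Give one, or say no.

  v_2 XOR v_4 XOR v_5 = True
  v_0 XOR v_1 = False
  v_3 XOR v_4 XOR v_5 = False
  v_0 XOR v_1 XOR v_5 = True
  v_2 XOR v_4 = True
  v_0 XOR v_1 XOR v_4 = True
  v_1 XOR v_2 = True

Adding constraints 1, 2, 4, 5 mod 2: every variable appears an even number of times on the left, so the left side is 0.
But the right sides sum to 1 (mod 2). 0 ≠ 1 — the system is inconsistent.

Unsatisfiable — no assignment works.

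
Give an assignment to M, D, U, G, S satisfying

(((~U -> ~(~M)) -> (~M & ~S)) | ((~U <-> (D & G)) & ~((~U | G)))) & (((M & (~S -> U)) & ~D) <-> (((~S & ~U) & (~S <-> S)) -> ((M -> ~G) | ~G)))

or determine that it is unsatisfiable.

M = True, D = False, U = True, G = False, S = False

  ((~U -> ~(~M)) -> (~M & ~S)) | ((~U <-> (D & G)) & ~((~U | G))) = True
    (~U -> ~(~M)) -> (~M & ~S) = False
      ~U -> ~(~M) = True
        ~U = False
        ~(~M) = True
          ~M = False
      ~M & ~S = False
        ~M = False
        ~S = True
    (~U <-> (D & G)) & ~((~U | G)) = True
      ~U <-> (D & G) = True
        ~U = False
        D & G = False
      ~((~U | G)) = True
        ~U | G = False
          ~U = False
  ((M & (~S -> U)) & ~D) <-> (((~S & ~U) & (~S <-> S)) -> ((M -> ~G) | ~G)) = True
    (M & (~S -> U)) & ~D = True
      M & (~S -> U) = True
        ~S -> U = True
          ~S = True
      ~D = True
    ((~S & ~U) & (~S <-> S)) -> ((M -> ~G) | ~G) = True
      (~S & ~U) & (~S <-> S) = False
        ~S & ~U = False
          ~S = True
          ~U = False
        ~S <-> S = False
          ~S = True
      (M -> ~G) | ~G = True
        M -> ~G = True
          ~G = True
        ~G = True
Both conjuncts True, so the formula holds.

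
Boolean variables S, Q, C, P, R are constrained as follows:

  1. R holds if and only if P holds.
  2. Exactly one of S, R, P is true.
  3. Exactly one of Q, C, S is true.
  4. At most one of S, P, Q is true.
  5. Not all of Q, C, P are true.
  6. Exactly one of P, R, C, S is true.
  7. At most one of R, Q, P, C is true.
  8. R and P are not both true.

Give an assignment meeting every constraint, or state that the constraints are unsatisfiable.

S = True; Q = False; C = False; P = False; R = False

  (1) R=F, P=F — same ✓
  (2) {S, R, P}: 1 true — exactly one ✓
  (3) {Q, C, S}: 1 true — exactly one ✓
  (4) {S, P, Q}: 1 true — at most one ✓
  (5) {Q, C, P}: 0/3 true — not all ✓
  (6) {P, R, C, S}: 1 true — exactly one ✓
  (7) {R, Q, P, C}: 0 true — at most one ✓
  (8) R=F, P=F — not both ✓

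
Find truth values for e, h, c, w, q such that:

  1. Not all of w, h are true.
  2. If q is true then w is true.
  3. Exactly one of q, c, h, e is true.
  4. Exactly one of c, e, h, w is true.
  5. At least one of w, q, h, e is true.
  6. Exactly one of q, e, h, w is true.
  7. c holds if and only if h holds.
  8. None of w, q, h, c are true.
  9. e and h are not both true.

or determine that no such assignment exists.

e: True, h: False, c: False, w: False, q: False

  (1) {w, h}: 0/2 true — not all ✓
  (2) q=F ⇒ w: vacuous ✓
  (3) {q, c, h, e}: 1 true — exactly one ✓
  (4) {c, e, h, w}: 1 true — exactly one ✓
  (5) {w, q, h, e}: 1 true — at least one ✓
  (6) {q, e, h, w}: 1 true — exactly one ✓
  (7) c=F, h=F — same ✓
  (8) {w, q, h, c}: 0 true — none ✓
  (9) e=T, h=F — not both ✓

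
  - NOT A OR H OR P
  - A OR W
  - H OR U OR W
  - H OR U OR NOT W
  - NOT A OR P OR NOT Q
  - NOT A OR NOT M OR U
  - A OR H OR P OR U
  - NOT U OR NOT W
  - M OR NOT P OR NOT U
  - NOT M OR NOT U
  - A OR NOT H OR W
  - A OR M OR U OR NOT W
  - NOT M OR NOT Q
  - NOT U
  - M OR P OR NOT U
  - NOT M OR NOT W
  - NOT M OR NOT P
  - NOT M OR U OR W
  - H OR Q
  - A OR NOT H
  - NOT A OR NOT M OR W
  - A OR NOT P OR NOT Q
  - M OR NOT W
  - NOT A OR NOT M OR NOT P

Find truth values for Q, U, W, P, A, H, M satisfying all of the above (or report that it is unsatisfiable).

Unit clause (NOT U) forces U = False.
Set Q = False.
  then (H OR Q) forces H = True.
  then (A OR NOT H) forces A = True.
  then (NOT A OR NOT M OR U) forces M = False.
  then (M OR NOT W) forces W = False.
Set P = False.
All clauses satisfied.

Q = False; U = False; W = False; P = False; A = True; H = True; M = False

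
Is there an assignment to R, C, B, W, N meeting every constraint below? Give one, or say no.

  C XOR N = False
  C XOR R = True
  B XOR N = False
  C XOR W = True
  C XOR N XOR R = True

R=T; C=F; B=F; W=T; N=F

C XOR N = F XOR F = False ✓
C XOR R = F XOR T = True ✓
B XOR N = F XOR F = False ✓
C XOR W = F XOR T = True ✓
C XOR N XOR R = F XOR F XOR T = True ✓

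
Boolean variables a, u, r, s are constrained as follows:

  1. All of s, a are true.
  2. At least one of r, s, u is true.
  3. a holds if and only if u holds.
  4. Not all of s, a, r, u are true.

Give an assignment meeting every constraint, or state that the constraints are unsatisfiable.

a: True, u: True, r: False, s: True

  (1) {s, a}: all 2 true ✓
  (2) {r, s, u}: 2 true — at least one ✓
  (3) a=T, u=T — same ✓
  (4) {s, a, r, u}: 3/4 true — not all ✓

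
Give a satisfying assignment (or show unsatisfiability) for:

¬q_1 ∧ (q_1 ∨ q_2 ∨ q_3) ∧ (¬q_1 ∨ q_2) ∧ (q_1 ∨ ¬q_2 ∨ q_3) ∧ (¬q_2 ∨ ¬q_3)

q_1: False, q_2: False, q_3: True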